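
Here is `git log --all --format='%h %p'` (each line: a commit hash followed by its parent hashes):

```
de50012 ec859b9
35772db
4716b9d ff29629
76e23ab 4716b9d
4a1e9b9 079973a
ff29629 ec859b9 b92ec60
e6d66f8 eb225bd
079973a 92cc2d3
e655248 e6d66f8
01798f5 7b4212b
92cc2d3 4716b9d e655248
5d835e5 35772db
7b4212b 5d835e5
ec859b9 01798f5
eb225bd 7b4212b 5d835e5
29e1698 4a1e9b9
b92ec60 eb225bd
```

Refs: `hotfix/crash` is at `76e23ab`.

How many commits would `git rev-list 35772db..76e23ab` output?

Reachable from 76e23ab: {01798f5, 35772db, 4716b9d, 5d835e5, 76e23ab, 7b4212b, b92ec60, eb225bd, ec859b9, ff29629}.
Reachable from 35772db: {35772db}.
In 76e23ab's history but not 35772db's: {01798f5, 4716b9d, 5d835e5, 76e23ab, 7b4212b, b92ec60, eb225bd, ec859b9, ff29629} — 9 commits.

9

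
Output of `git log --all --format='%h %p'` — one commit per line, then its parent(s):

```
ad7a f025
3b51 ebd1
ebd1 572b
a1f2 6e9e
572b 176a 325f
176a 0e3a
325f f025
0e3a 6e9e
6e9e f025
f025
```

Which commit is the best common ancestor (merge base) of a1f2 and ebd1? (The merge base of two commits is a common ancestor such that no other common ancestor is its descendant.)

6e9e

Ancestors of a1f2: {6e9e, a1f2, f025}.
Ancestors of ebd1: {0e3a, 176a, 325f, 572b, 6e9e, ebd1, f025}.
Common ancestors: {6e9e, f025}.
Among these, 6e9e is not an ancestor of any other common ancestor — it is the merge base.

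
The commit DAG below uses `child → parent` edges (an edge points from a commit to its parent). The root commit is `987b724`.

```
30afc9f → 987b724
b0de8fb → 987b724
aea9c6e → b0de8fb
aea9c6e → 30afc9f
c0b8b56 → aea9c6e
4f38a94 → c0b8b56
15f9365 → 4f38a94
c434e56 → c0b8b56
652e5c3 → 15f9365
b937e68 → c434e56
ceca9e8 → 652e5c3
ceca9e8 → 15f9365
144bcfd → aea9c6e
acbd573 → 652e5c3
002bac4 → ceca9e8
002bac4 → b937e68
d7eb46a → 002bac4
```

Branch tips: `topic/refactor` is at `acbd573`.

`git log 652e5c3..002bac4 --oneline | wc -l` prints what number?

4

Reachable from 002bac4: {002bac4, 15f9365, 30afc9f, 4f38a94, 652e5c3, 987b724, aea9c6e, b0de8fb, b937e68, c0b8b56, c434e56, ceca9e8}.
Reachable from 652e5c3: {15f9365, 30afc9f, 4f38a94, 652e5c3, 987b724, aea9c6e, b0de8fb, c0b8b56}.
In 002bac4's history but not 652e5c3's: {002bac4, b937e68, c434e56, ceca9e8} — 4 commits.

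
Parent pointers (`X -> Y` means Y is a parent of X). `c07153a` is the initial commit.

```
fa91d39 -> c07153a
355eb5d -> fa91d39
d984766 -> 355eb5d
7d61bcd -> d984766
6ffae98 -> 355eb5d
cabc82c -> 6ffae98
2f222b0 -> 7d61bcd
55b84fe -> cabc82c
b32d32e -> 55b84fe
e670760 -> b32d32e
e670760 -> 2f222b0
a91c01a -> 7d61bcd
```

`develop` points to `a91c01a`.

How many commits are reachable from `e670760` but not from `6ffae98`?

Reachable from e670760: {2f222b0, 355eb5d, 55b84fe, 6ffae98, 7d61bcd, b32d32e, c07153a, cabc82c, d984766, e670760, fa91d39}.
Reachable from 6ffae98: {355eb5d, 6ffae98, c07153a, fa91d39}.
In e670760's history but not 6ffae98's: {2f222b0, 55b84fe, 7d61bcd, b32d32e, cabc82c, d984766, e670760} — 7 commits.

7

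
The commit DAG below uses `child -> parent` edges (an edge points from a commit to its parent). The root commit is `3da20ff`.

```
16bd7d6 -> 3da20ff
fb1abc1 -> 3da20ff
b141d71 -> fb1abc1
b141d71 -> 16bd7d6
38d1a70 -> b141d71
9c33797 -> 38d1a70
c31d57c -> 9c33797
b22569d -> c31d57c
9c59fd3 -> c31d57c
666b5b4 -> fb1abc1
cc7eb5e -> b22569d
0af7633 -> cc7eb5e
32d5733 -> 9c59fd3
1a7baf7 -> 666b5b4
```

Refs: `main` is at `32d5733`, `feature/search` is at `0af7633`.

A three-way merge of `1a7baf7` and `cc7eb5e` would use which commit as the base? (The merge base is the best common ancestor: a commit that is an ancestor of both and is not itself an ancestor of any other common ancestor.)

Ancestors of 1a7baf7: {1a7baf7, 3da20ff, 666b5b4, fb1abc1}.
Ancestors of cc7eb5e: {16bd7d6, 38d1a70, 3da20ff, 9c33797, b141d71, b22569d, c31d57c, cc7eb5e, fb1abc1}.
Common ancestors: {3da20ff, fb1abc1}.
Among these, fb1abc1 is not an ancestor of any other common ancestor — it is the merge base.

fb1abc1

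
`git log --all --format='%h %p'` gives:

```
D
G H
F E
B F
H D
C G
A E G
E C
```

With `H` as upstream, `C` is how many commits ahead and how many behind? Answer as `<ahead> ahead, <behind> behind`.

Reachable from C: {C, D, G, H}.
Reachable from H: {D, H}.
Only in C's history (ahead): {C, G} — 2.
Only in H's history (behind): {} — 0.

2 ahead, 0 behind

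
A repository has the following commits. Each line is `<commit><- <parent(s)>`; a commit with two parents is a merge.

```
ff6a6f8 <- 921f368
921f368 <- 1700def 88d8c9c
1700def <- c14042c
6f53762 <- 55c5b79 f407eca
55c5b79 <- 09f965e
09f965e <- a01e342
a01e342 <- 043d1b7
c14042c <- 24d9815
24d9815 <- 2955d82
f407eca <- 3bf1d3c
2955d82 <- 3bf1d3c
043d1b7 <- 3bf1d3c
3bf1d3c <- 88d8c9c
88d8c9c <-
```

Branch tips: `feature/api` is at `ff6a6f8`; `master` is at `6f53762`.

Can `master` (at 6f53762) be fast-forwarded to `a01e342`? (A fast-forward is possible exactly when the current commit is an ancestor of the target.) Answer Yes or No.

A fast-forward from 6f53762 to a01e342 is possible iff 6f53762 is an ancestor of a01e342.
Ancestors of a01e342: {043d1b7, 3bf1d3c, 88d8c9c, a01e342}.
6f53762 is not among them, so fast-forward is not possible.

No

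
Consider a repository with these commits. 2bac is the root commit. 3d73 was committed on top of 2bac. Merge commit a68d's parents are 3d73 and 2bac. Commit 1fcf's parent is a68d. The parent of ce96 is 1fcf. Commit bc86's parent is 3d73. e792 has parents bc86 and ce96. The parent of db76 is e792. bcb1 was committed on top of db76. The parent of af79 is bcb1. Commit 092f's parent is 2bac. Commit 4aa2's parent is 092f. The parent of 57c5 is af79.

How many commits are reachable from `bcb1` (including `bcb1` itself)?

9

Walking parent pointers from bcb1: reachable set = {1fcf, 2bac, 3d73, a68d, bc86, bcb1, ce96, db76, e792}.
That is 9 commits.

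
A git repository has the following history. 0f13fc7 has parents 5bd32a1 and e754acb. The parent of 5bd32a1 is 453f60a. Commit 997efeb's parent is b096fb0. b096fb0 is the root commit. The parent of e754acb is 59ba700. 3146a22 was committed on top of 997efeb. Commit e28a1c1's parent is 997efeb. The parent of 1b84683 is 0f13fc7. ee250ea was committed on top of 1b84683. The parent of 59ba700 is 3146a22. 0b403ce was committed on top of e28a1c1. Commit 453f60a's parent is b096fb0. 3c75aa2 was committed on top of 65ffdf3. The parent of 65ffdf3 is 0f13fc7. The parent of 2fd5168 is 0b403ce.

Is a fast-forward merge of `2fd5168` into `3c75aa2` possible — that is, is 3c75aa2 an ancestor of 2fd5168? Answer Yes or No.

A fast-forward from 3c75aa2 to 2fd5168 is possible iff 3c75aa2 is an ancestor of 2fd5168.
Ancestors of 2fd5168: {0b403ce, 2fd5168, 997efeb, b096fb0, e28a1c1}.
3c75aa2 is not among them, so fast-forward is not possible.

No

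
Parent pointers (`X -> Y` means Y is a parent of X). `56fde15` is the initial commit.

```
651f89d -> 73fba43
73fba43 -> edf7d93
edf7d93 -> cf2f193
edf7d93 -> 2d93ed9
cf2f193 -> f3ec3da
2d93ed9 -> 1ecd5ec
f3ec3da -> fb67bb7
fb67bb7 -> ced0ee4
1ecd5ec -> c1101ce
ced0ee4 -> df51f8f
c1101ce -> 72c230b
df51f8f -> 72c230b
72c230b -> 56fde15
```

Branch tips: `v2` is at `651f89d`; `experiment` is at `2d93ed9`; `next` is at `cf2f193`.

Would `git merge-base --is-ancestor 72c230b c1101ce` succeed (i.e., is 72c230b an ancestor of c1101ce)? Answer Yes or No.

Yes

Ancestors of c1101ce (commits reachable by following parents): {56fde15, 72c230b, c1101ce}.
72c230b is in that set, so it is an ancestor of c1101ce.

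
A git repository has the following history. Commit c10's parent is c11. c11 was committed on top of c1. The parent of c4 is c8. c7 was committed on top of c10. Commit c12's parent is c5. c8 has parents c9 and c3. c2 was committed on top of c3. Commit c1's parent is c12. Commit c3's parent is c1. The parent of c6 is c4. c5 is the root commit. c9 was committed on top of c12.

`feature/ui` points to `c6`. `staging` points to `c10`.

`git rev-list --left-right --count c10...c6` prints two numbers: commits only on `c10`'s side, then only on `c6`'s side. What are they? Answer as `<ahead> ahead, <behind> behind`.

2 ahead, 5 behind

Reachable from c10: {c1, c10, c11, c12, c5}.
Reachable from c6: {c1, c12, c3, c4, c5, c6, c8, c9}.
Only in c10's history (ahead): {c10, c11} — 2.
Only in c6's history (behind): {c3, c4, c6, c8, c9} — 5.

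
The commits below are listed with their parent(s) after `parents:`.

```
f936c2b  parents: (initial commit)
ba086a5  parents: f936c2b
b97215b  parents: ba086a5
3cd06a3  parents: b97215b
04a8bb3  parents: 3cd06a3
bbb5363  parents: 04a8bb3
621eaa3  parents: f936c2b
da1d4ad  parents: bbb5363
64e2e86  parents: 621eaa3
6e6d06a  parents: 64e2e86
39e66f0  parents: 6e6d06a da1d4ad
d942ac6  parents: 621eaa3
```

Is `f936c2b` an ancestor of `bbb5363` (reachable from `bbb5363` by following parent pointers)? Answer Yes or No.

Yes

Ancestors of bbb5363 (commits reachable by following parents): {04a8bb3, 3cd06a3, b97215b, ba086a5, bbb5363, f936c2b}.
f936c2b is in that set, so it is an ancestor of bbb5363.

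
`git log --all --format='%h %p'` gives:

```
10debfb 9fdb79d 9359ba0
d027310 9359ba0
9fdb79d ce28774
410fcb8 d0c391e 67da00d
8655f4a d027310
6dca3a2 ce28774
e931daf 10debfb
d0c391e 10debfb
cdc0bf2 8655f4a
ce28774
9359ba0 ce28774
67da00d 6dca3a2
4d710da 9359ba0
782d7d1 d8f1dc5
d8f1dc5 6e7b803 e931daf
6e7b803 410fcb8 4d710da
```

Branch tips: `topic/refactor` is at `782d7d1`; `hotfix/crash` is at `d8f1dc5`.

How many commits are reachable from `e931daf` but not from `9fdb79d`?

3

Reachable from e931daf: {10debfb, 9359ba0, 9fdb79d, ce28774, e931daf}.
Reachable from 9fdb79d: {9fdb79d, ce28774}.
In e931daf's history but not 9fdb79d's: {10debfb, 9359ba0, e931daf} — 3 commits.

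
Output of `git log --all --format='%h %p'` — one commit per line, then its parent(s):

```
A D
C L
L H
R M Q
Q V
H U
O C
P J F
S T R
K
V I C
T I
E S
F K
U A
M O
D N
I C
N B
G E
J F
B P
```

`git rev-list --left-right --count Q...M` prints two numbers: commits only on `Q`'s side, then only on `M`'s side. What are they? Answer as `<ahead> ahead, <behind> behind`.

Reachable from Q: {A, B, C, D, F, H, I, J, K, L, N, P, Q, U, V}.
Reachable from M: {A, B, C, D, F, H, J, K, L, M, N, O, P, U}.
Only in Q's history (ahead): {I, Q, V} — 3.
Only in M's history (behind): {M, O} — 2.

3 ahead, 2 behind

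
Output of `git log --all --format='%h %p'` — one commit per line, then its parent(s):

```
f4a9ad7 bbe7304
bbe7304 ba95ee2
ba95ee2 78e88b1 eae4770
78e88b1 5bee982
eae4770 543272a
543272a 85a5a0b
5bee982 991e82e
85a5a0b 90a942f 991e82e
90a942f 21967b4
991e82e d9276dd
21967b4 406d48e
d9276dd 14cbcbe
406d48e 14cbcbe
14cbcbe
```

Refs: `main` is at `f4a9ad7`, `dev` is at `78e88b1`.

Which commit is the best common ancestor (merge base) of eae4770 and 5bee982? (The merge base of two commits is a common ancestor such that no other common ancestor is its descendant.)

991e82e

Ancestors of eae4770: {14cbcbe, 21967b4, 406d48e, 543272a, 85a5a0b, 90a942f, 991e82e, d9276dd, eae4770}.
Ancestors of 5bee982: {14cbcbe, 5bee982, 991e82e, d9276dd}.
Common ancestors: {14cbcbe, 991e82e, d9276dd}.
Among these, 991e82e is not an ancestor of any other common ancestor — it is the merge base.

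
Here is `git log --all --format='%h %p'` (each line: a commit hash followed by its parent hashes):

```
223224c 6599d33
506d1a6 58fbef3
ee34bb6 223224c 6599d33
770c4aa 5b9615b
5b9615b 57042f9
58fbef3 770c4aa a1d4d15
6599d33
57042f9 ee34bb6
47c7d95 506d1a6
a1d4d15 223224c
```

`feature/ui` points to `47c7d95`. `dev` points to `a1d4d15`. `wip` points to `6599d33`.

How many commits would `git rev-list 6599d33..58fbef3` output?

7

Reachable from 58fbef3: {223224c, 57042f9, 58fbef3, 5b9615b, 6599d33, 770c4aa, a1d4d15, ee34bb6}.
Reachable from 6599d33: {6599d33}.
In 58fbef3's history but not 6599d33's: {223224c, 57042f9, 58fbef3, 5b9615b, 770c4aa, a1d4d15, ee34bb6} — 7 commits.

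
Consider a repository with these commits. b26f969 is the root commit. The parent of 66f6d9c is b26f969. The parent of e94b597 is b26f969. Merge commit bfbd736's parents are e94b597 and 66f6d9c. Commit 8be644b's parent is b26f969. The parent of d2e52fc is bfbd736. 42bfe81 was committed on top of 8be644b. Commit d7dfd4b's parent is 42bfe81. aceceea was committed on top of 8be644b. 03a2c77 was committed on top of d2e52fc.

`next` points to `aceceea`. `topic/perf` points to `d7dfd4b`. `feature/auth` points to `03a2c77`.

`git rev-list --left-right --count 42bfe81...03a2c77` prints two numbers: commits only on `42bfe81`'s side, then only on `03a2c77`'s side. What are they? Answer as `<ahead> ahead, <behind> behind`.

2 ahead, 5 behind

Reachable from 42bfe81: {42bfe81, 8be644b, b26f969}.
Reachable from 03a2c77: {03a2c77, 66f6d9c, b26f969, bfbd736, d2e52fc, e94b597}.
Only in 42bfe81's history (ahead): {42bfe81, 8be644b} — 2.
Only in 03a2c77's history (behind): {03a2c77, 66f6d9c, bfbd736, d2e52fc, e94b597} — 5.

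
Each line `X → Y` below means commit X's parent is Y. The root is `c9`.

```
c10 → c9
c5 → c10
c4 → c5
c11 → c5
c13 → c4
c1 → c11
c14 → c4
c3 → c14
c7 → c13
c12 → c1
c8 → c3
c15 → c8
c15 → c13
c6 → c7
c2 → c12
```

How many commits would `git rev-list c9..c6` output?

6

Reachable from c6: {c10, c13, c4, c5, c6, c7, c9}.
Reachable from c9: {c9}.
In c6's history but not c9's: {c10, c13, c4, c5, c6, c7} — 6 commits.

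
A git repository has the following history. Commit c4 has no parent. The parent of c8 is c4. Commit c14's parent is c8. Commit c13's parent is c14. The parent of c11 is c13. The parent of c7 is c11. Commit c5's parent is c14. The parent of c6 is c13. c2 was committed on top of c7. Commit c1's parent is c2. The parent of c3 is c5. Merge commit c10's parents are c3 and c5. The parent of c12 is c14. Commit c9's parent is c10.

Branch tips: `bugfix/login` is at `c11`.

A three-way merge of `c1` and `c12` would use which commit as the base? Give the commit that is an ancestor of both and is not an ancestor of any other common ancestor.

Ancestors of c1: {c1, c11, c13, c14, c2, c4, c7, c8}.
Ancestors of c12: {c12, c14, c4, c8}.
Common ancestors: {c14, c4, c8}.
Among these, c14 is not an ancestor of any other common ancestor — it is the merge base.

c14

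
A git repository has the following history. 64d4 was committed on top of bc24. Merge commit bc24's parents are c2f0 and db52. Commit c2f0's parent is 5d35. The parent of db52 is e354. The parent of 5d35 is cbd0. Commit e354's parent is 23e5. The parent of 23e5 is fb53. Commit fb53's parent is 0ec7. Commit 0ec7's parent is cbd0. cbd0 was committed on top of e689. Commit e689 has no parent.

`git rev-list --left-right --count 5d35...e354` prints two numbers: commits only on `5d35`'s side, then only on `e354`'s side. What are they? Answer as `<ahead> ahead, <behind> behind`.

Reachable from 5d35: {5d35, cbd0, e689}.
Reachable from e354: {0ec7, 23e5, cbd0, e354, e689, fb53}.
Only in 5d35's history (ahead): {5d35} — 1.
Only in e354's history (behind): {0ec7, 23e5, e354, fb53} — 4.

1 ahead, 4 behind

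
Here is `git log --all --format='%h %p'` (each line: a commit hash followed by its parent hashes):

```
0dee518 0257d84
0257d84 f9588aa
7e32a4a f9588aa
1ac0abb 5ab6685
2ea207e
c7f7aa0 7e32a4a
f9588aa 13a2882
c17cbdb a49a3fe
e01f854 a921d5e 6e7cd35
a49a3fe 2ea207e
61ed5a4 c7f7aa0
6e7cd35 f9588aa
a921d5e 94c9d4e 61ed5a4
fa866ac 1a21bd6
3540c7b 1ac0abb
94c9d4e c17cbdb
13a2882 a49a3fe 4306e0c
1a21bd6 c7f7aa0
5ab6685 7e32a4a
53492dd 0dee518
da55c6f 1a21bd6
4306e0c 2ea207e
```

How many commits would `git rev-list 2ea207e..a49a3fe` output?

Reachable from a49a3fe: {2ea207e, a49a3fe}.
Reachable from 2ea207e: {2ea207e}.
In a49a3fe's history but not 2ea207e's: {a49a3fe} — 1 commit.

1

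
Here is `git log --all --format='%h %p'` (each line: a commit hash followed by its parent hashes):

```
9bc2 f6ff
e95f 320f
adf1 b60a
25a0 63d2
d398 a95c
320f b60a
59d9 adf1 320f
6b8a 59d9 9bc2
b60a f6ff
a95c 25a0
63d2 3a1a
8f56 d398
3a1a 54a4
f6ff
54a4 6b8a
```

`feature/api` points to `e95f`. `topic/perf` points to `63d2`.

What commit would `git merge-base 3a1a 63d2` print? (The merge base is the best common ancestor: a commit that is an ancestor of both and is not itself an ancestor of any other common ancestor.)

Ancestors of 3a1a: {320f, 3a1a, 54a4, 59d9, 6b8a, 9bc2, adf1, b60a, f6ff}.
Ancestors of 63d2: {320f, 3a1a, 54a4, 59d9, 63d2, 6b8a, 9bc2, adf1, b60a, f6ff}.
Common ancestors: {320f, 3a1a, 54a4, 59d9, 6b8a, 9bc2, adf1, b60a, f6ff}.
Among these, 3a1a is not an ancestor of any other common ancestor — it is the merge base.

3a1a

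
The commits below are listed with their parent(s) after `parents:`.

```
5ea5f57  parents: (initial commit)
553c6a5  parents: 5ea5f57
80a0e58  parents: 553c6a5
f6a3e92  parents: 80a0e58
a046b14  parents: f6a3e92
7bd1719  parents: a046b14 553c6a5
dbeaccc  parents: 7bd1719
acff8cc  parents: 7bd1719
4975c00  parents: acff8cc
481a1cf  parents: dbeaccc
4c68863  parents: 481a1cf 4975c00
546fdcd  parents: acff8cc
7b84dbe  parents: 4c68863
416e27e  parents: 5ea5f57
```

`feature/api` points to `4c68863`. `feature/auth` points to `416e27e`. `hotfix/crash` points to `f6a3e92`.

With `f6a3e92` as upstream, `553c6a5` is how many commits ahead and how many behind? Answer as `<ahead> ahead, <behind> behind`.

Reachable from 553c6a5: {553c6a5, 5ea5f57}.
Reachable from f6a3e92: {553c6a5, 5ea5f57, 80a0e58, f6a3e92}.
Only in 553c6a5's history (ahead): {} — 0.
Only in f6a3e92's history (behind): {80a0e58, f6a3e92} — 2.

0 ahead, 2 behind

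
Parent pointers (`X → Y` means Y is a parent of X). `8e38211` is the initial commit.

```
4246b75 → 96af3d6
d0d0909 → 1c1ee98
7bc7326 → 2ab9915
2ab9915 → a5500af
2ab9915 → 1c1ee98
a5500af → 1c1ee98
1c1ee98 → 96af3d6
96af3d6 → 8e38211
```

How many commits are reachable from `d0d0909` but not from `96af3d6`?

2

Reachable from d0d0909: {1c1ee98, 8e38211, 96af3d6, d0d0909}.
Reachable from 96af3d6: {8e38211, 96af3d6}.
In d0d0909's history but not 96af3d6's: {1c1ee98, d0d0909} — 2 commits.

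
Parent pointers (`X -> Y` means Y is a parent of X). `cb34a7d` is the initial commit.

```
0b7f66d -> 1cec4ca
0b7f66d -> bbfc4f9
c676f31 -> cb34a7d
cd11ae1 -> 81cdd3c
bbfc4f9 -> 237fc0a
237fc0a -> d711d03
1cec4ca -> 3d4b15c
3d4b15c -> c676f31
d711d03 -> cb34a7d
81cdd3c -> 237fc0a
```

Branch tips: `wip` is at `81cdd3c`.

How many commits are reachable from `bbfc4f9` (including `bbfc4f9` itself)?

4

Walking parent pointers from bbfc4f9: reachable set = {237fc0a, bbfc4f9, cb34a7d, d711d03}.
That is 4 commits.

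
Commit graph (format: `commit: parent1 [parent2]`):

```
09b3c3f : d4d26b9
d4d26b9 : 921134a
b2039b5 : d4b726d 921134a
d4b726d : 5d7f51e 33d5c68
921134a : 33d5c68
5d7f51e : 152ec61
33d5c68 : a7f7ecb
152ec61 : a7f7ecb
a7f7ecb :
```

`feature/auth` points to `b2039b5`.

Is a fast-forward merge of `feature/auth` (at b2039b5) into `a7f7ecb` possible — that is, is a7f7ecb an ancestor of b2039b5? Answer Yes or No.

Yes

A fast-forward from a7f7ecb to b2039b5 is possible iff a7f7ecb is an ancestor of b2039b5.
Ancestors of b2039b5: {152ec61, 33d5c68, 5d7f51e, 921134a, a7f7ecb, b2039b5, d4b726d}.
a7f7ecb is among them, so fast-forward is possible.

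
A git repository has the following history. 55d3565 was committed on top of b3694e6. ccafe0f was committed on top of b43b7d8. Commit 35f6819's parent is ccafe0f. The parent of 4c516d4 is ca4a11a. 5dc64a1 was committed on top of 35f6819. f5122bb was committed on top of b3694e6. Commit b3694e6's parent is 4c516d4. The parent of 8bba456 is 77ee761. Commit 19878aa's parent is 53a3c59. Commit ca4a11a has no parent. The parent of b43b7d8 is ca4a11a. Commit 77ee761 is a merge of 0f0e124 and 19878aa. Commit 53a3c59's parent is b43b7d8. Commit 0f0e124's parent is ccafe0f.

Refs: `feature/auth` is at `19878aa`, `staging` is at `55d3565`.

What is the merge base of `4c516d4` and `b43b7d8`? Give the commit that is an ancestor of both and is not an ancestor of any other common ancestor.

ca4a11a

Ancestors of 4c516d4: {4c516d4, ca4a11a}.
Ancestors of b43b7d8: {b43b7d8, ca4a11a}.
Common ancestors: {ca4a11a}.
The only common ancestor is ca4a11a, so it is the merge base.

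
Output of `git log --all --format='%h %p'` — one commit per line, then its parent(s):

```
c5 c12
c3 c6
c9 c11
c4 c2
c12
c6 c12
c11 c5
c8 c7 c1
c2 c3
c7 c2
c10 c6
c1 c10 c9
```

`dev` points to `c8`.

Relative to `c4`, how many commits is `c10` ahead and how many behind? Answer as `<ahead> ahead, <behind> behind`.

1 ahead, 3 behind

Reachable from c10: {c10, c12, c6}.
Reachable from c4: {c12, c2, c3, c4, c6}.
Only in c10's history (ahead): {c10} — 1.
Only in c4's history (behind): {c2, c3, c4} — 3.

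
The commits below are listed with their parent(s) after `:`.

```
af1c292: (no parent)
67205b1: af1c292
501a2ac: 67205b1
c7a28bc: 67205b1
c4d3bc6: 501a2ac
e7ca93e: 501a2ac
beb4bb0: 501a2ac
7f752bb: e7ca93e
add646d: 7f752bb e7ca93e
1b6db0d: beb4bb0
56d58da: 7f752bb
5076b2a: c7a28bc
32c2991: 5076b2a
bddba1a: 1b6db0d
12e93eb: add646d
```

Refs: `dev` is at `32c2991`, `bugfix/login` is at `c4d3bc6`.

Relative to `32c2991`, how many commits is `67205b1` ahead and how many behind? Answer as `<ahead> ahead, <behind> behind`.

Reachable from 67205b1: {67205b1, af1c292}.
Reachable from 32c2991: {32c2991, 5076b2a, 67205b1, af1c292, c7a28bc}.
Only in 67205b1's history (ahead): {} — 0.
Only in 32c2991's history (behind): {32c2991, 5076b2a, c7a28bc} — 3.

0 ahead, 3 behind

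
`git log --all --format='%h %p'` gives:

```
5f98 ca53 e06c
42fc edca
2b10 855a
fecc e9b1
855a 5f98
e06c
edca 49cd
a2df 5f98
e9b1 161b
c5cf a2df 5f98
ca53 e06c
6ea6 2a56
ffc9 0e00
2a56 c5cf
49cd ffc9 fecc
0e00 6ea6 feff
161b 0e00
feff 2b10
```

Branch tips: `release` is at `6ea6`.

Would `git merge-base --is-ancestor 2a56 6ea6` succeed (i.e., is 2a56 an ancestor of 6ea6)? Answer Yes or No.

Yes

Ancestors of 6ea6 (commits reachable by following parents): {2a56, 5f98, 6ea6, a2df, c5cf, ca53, e06c}.
2a56 is in that set, so it is an ancestor of 6ea6.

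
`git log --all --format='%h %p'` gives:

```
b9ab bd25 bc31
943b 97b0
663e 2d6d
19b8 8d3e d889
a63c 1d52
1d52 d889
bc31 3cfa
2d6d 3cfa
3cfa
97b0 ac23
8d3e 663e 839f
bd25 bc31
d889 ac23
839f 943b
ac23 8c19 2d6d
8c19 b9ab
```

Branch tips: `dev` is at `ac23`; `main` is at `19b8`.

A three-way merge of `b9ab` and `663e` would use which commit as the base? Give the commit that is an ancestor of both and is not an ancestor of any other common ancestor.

Ancestors of b9ab: {3cfa, b9ab, bc31, bd25}.
Ancestors of 663e: {2d6d, 3cfa, 663e}.
Common ancestors: {3cfa}.
The only common ancestor is 3cfa, so it is the merge base.

3cfa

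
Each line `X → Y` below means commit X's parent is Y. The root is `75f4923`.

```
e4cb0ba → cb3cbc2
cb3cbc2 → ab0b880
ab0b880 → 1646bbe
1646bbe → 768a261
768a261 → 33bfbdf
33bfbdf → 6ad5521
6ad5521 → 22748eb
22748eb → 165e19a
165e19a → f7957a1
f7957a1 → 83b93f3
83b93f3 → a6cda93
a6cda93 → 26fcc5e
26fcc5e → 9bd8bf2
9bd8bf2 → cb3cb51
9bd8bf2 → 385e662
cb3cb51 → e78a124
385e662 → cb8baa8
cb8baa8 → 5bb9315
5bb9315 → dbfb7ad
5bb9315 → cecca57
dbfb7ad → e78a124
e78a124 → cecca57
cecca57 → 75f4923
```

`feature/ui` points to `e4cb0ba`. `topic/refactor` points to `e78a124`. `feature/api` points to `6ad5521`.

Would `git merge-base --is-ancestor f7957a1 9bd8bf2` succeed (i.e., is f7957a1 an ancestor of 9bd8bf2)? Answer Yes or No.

Ancestors of 9bd8bf2: {385e662, 5bb9315, 75f4923, 9bd8bf2, cb3cb51, cb8baa8, cecca57, dbfb7ad, e78a124}.
f7957a1 is not in that set, so it is not an ancestor of 9bd8bf2.

No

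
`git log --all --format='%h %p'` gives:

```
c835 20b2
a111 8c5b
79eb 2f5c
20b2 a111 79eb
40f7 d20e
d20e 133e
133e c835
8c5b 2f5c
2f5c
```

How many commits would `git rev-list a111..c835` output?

Reachable from c835: {20b2, 2f5c, 79eb, 8c5b, a111, c835}.
Reachable from a111: {2f5c, 8c5b, a111}.
In c835's history but not a111's: {20b2, 79eb, c835} — 3 commits.

3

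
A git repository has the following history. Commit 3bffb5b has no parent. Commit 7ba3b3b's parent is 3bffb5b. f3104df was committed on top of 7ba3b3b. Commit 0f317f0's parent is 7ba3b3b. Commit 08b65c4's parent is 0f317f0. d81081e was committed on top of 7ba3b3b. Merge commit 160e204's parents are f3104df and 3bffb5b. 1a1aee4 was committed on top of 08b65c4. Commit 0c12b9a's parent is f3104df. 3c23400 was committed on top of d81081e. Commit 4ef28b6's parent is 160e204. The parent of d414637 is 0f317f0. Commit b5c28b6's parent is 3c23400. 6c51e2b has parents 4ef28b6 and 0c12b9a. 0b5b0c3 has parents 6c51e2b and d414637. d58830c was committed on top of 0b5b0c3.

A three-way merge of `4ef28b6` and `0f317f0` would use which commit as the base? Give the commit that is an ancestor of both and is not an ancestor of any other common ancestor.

7ba3b3b

Ancestors of 4ef28b6: {160e204, 3bffb5b, 4ef28b6, 7ba3b3b, f3104df}.
Ancestors of 0f317f0: {0f317f0, 3bffb5b, 7ba3b3b}.
Common ancestors: {3bffb5b, 7ba3b3b}.
Among these, 7ba3b3b is not an ancestor of any other common ancestor — it is the merge base.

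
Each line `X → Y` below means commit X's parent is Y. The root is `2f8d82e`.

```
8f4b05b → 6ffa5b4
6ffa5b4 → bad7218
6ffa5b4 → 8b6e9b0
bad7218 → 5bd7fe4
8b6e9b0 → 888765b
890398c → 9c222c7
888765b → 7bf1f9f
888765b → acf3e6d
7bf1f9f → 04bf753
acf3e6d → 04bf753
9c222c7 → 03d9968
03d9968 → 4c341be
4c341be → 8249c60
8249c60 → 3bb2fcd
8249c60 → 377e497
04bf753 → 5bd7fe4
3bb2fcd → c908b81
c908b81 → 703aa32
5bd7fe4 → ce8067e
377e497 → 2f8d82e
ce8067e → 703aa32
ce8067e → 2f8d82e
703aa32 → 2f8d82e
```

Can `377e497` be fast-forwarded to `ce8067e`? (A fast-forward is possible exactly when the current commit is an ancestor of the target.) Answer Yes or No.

A fast-forward from 377e497 to ce8067e is possible iff 377e497 is an ancestor of ce8067e.
Ancestors of ce8067e: {2f8d82e, 703aa32, ce8067e}.
377e497 is not among them, so fast-forward is not possible.

No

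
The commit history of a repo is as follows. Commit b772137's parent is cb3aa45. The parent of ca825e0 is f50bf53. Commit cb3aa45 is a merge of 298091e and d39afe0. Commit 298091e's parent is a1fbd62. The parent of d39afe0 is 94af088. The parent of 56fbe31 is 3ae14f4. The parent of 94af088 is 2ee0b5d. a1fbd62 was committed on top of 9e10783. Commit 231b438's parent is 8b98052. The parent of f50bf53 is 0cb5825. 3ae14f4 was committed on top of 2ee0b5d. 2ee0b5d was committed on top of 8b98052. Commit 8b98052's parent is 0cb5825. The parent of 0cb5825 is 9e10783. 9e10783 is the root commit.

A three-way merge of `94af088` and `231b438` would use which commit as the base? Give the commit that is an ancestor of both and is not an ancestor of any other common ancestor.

Ancestors of 94af088: {0cb5825, 2ee0b5d, 8b98052, 94af088, 9e10783}.
Ancestors of 231b438: {0cb5825, 231b438, 8b98052, 9e10783}.
Common ancestors: {0cb5825, 8b98052, 9e10783}.
Among these, 8b98052 is not an ancestor of any other common ancestor — it is the merge base.

8b98052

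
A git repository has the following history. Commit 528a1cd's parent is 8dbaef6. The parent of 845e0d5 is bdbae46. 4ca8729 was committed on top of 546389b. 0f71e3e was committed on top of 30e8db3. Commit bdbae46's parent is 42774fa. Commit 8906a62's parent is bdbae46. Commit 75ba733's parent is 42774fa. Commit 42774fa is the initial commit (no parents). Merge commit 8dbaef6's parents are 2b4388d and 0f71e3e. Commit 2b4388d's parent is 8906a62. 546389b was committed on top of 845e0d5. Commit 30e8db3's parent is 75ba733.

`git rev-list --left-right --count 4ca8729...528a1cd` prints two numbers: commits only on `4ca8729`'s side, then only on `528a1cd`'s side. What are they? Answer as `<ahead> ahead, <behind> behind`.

3 ahead, 7 behind

Reachable from 4ca8729: {42774fa, 4ca8729, 546389b, 845e0d5, bdbae46}.
Reachable from 528a1cd: {0f71e3e, 2b4388d, 30e8db3, 42774fa, 528a1cd, 75ba733, 8906a62, 8dbaef6, bdbae46}.
Only in 4ca8729's history (ahead): {4ca8729, 546389b, 845e0d5} — 3.
Only in 528a1cd's history (behind): {0f71e3e, 2b4388d, 30e8db3, 528a1cd, 75ba733, 8906a62, 8dbaef6} — 7.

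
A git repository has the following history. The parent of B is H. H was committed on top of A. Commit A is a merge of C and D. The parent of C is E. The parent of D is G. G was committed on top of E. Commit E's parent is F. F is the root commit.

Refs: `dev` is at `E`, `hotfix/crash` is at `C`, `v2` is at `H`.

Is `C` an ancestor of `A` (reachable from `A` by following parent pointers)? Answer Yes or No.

Ancestors of A (commits reachable by following parents): {A, C, D, E, F, G}.
C is in that set, so it is an ancestor of A.

Yes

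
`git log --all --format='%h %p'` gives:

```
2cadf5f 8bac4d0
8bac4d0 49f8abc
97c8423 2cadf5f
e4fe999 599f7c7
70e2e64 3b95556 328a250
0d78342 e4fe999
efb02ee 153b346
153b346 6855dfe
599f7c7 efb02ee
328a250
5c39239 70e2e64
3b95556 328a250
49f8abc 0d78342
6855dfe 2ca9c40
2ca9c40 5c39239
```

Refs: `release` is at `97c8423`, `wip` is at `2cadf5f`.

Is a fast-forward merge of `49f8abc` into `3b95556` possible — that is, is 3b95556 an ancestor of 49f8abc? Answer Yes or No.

A fast-forward from 3b95556 to 49f8abc is possible iff 3b95556 is an ancestor of 49f8abc.
Ancestors of 49f8abc: {0d78342, 153b346, 2ca9c40, 328a250, 3b95556, 49f8abc, 599f7c7, 5c39239, 6855dfe, 70e2e64, e4fe999, efb02ee}.
3b95556 is among them, so fast-forward is possible.

Yes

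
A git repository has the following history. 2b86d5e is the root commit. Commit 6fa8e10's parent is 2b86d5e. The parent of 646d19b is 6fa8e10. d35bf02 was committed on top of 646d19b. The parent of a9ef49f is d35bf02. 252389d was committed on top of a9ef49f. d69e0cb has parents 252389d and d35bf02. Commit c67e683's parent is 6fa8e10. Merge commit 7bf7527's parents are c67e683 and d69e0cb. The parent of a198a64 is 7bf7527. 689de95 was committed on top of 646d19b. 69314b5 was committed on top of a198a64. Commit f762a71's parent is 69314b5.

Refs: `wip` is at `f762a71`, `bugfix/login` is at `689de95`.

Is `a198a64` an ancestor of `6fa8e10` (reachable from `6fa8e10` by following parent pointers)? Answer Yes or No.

No

Ancestors of 6fa8e10: {2b86d5e, 6fa8e10}.
a198a64 is not in that set, so it is not an ancestor of 6fa8e10.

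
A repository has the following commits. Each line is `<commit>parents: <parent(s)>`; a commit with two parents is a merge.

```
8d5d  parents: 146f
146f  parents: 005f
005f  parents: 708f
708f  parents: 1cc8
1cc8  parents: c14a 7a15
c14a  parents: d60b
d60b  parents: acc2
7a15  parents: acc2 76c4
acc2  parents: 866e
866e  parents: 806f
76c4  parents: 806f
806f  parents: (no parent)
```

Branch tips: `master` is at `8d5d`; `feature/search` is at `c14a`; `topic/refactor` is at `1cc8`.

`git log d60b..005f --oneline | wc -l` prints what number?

6

Reachable from 005f: {005f, 1cc8, 708f, 76c4, 7a15, 806f, 866e, acc2, c14a, d60b}.
Reachable from d60b: {806f, 866e, acc2, d60b}.
In 005f's history but not d60b's: {005f, 1cc8, 708f, 76c4, 7a15, c14a} — 6 commits.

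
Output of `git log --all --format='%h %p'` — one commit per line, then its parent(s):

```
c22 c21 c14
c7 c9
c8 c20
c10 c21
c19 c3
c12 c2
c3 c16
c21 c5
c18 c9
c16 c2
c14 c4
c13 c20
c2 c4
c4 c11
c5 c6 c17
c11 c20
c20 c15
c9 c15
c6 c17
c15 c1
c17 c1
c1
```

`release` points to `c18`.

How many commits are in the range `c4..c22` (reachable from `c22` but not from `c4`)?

6

Reachable from c22: {c1, c11, c14, c15, c17, c20, c21, c22, c4, c5, c6}.
Reachable from c4: {c1, c11, c15, c20, c4}.
In c22's history but not c4's: {c14, c17, c21, c22, c5, c6} — 6 commits.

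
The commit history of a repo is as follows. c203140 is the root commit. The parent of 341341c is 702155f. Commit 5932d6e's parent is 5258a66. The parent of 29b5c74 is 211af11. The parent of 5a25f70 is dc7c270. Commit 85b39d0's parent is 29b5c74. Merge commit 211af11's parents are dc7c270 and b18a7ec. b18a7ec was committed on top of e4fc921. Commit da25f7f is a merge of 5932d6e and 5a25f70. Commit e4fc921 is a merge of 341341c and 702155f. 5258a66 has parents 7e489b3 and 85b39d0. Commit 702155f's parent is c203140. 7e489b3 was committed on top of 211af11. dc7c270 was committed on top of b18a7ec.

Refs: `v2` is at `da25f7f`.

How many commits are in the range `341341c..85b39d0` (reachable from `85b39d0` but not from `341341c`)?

6

Reachable from 85b39d0: {211af11, 29b5c74, 341341c, 702155f, 85b39d0, b18a7ec, c203140, dc7c270, e4fc921}.
Reachable from 341341c: {341341c, 702155f, c203140}.
In 85b39d0's history but not 341341c's: {211af11, 29b5c74, 85b39d0, b18a7ec, dc7c270, e4fc921} — 6 commits.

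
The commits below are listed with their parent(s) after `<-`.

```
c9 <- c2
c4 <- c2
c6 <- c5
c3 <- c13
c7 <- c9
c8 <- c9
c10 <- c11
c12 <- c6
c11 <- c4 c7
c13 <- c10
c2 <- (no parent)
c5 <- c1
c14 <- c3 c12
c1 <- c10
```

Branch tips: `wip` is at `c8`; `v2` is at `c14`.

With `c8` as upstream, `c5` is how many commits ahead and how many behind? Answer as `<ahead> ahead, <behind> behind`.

Reachable from c5: {c1, c10, c11, c2, c4, c5, c7, c9}.
Reachable from c8: {c2, c8, c9}.
Only in c5's history (ahead): {c1, c10, c11, c4, c5, c7} — 6.
Only in c8's history (behind): {c8} — 1.

6 ahead, 1 behind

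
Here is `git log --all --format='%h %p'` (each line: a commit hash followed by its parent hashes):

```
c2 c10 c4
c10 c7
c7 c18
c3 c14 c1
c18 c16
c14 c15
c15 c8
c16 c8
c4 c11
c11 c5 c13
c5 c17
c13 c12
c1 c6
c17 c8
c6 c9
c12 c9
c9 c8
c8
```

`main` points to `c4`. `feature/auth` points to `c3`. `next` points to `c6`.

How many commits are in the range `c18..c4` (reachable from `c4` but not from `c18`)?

Reachable from c4: {c11, c12, c13, c17, c4, c5, c8, c9}.
Reachable from c18: {c16, c18, c8}.
In c4's history but not c18's: {c11, c12, c13, c17, c4, c5, c9} — 7 commits.

7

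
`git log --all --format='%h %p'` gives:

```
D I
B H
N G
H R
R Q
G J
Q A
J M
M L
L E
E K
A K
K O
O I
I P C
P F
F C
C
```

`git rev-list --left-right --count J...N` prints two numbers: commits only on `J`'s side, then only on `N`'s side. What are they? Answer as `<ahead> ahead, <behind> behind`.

Reachable from J: {C, E, F, I, J, K, L, M, O, P}.
Reachable from N: {C, E, F, G, I, J, K, L, M, N, O, P}.
Only in J's history (ahead): {} — 0.
Only in N's history (behind): {G, N} — 2.

0 ahead, 2 behind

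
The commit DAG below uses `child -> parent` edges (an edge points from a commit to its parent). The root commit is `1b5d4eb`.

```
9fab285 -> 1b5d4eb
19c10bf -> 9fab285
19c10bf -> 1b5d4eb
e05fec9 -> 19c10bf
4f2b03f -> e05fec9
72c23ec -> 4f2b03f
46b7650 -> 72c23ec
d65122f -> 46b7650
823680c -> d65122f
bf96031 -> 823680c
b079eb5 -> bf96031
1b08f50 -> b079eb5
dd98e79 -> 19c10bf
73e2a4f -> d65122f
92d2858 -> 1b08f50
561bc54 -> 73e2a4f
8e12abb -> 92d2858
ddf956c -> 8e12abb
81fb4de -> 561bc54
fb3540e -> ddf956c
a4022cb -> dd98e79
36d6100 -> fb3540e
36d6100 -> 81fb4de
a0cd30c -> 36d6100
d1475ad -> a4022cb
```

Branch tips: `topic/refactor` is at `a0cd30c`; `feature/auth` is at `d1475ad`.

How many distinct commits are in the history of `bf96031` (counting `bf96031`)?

10

Walking parent pointers from bf96031: reachable set = {19c10bf, 1b5d4eb, 46b7650, 4f2b03f, 72c23ec, 823680c, 9fab285, bf96031, d65122f, e05fec9}.
That is 10 commits.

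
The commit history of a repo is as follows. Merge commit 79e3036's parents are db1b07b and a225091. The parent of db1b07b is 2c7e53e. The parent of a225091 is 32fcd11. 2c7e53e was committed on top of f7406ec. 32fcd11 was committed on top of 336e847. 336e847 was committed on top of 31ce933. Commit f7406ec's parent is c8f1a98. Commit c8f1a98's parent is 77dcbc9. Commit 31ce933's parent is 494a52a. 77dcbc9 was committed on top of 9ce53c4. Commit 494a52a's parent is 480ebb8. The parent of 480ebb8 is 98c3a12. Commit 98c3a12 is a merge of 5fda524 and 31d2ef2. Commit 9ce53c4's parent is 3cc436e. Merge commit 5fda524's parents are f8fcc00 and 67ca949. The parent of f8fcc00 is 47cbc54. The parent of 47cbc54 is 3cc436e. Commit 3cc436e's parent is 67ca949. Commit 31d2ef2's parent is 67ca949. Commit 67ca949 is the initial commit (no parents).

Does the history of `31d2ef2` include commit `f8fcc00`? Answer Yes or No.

No

Ancestors of 31d2ef2: {31d2ef2, 67ca949}.
f8fcc00 is not in that set, so it is not an ancestor of 31d2ef2.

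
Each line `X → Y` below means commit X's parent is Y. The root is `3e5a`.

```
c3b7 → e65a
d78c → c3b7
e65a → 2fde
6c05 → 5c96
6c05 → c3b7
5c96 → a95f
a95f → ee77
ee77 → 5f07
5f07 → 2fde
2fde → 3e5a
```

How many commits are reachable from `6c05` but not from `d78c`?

Reachable from 6c05: {2fde, 3e5a, 5c96, 5f07, 6c05, a95f, c3b7, e65a, ee77}.
Reachable from d78c: {2fde, 3e5a, c3b7, d78c, e65a}.
In 6c05's history but not d78c's: {5c96, 5f07, 6c05, a95f, ee77} — 5 commits.

5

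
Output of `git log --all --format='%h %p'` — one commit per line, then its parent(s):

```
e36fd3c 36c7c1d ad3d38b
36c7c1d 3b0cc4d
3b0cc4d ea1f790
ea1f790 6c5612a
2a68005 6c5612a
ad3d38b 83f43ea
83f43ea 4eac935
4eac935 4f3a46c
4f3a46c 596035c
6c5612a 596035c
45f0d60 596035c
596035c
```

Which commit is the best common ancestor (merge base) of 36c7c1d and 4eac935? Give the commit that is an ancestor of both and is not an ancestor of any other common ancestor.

596035c

Ancestors of 36c7c1d: {36c7c1d, 3b0cc4d, 596035c, 6c5612a, ea1f790}.
Ancestors of 4eac935: {4eac935, 4f3a46c, 596035c}.
Common ancestors: {596035c}.
The only common ancestor is 596035c, so it is the merge base.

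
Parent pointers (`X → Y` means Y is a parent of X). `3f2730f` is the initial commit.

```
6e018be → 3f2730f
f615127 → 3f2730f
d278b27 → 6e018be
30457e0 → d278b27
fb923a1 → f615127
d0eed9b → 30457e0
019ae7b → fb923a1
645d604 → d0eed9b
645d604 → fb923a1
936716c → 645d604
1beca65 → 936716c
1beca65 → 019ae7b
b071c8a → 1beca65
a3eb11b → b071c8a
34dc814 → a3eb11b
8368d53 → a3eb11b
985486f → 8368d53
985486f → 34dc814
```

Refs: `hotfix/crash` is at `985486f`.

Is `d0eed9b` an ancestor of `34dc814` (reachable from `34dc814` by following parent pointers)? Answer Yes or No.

Yes

Ancestors of 34dc814 (commits reachable by following parents): {019ae7b, 1beca65, 30457e0, 34dc814, 3f2730f, 645d604, 6e018be, 936716c, a3eb11b, b071c8a, d0eed9b, d278b27, f615127, fb923a1}.
d0eed9b is in that set, so it is an ancestor of 34dc814.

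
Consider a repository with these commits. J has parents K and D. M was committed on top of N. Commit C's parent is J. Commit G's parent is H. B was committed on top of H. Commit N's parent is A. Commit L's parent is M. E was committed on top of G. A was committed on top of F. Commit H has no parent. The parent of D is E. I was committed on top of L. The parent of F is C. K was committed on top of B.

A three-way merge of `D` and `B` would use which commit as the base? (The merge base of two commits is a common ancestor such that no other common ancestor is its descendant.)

Ancestors of D: {D, E, G, H}.
Ancestors of B: {B, H}.
Common ancestors: {H}.
The only common ancestor is H, so it is the merge base.

H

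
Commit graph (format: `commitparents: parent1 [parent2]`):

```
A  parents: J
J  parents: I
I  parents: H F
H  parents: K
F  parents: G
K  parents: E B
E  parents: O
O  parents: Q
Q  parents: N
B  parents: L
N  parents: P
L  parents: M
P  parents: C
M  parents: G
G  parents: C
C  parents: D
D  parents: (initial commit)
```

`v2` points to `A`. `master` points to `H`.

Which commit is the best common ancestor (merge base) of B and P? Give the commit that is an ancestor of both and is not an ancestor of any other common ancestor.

Ancestors of B: {B, C, D, G, L, M}.
Ancestors of P: {C, D, P}.
Common ancestors: {C, D}.
Among these, C is not an ancestor of any other common ancestor — it is the merge base.

C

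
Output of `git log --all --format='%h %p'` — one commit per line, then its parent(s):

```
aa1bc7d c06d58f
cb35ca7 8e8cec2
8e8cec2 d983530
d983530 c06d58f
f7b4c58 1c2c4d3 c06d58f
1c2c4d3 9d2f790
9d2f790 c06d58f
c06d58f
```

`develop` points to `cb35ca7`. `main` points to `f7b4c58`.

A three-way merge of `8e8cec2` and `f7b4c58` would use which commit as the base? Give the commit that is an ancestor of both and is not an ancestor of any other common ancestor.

c06d58f

Ancestors of 8e8cec2: {8e8cec2, c06d58f, d983530}.
Ancestors of f7b4c58: {1c2c4d3, 9d2f790, c06d58f, f7b4c58}.
Common ancestors: {c06d58f}.
The only common ancestor is c06d58f, so it is the merge base.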